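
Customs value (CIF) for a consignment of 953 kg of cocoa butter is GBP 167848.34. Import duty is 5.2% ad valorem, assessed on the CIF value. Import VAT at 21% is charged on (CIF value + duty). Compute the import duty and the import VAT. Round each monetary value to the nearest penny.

Import duty: GBP 8728.11; import VAT: GBP 37081.05

Import duty = 167848.34 × 5.2% = 8728.11
VAT base = CIF + duty = 167848.34 + 8728.11 = 176576.45
Import VAT = 176576.45 × 21% = 37081.05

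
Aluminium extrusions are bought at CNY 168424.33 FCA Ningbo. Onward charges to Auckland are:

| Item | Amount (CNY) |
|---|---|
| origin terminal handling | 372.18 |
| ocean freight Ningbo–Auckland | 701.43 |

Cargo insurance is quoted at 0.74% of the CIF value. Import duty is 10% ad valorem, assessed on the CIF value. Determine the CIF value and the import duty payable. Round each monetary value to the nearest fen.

Let C be the CIF value. C = FCA price + pre-shipment costs + freight + 0.74% × C
C − 0.74% × C = 168424.33 + 372.18 + 701.43
0.9926 × C = 169497.94
C = 169497.94 / 0.9926 = 170761.58
Insurance premium = 0.74% × 170761.58 = 1263.64
Import duty = 170761.58 × 10% = 17076.16

CIF value: CNY 170761.58; import duty: CNY 17076.16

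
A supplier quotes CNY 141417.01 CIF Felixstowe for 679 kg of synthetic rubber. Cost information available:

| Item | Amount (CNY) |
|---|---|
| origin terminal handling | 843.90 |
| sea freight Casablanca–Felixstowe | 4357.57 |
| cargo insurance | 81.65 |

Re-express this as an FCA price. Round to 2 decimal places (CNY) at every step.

FCA price: CNY 136133.89

From CIF to FCA, the seller no longer bears: origin terminal, freight, insurance.
FCA price = 141417.01 − 843.90 − 4357.57 − 81.65 = 136133.89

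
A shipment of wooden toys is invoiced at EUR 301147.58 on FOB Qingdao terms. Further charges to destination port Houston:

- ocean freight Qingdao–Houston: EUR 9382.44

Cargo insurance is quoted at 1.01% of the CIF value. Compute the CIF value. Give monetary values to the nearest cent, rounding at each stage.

Let C be the CIF value. C = FOB price + freight + 1.01% × C
C − 1.01% × C = 301147.58 + 9382.44
0.9899 × C = 310530.02
C = 310530.02 / 0.9899 = 313698.37
Insurance premium = 1.01% × 313698.37 = 3168.35

CIF value: EUR 313698.37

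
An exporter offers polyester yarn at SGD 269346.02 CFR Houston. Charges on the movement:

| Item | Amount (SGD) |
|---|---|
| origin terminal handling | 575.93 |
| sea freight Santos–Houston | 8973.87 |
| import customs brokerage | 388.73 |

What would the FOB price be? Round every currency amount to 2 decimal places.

Not relevant to the conversion: origin terminal — on the seller under both CFR and FOB; already in the CFR price and stays in the FOB price. brokerage — on the buyer under both terms; not part of either seller's price.
From CFR to FOB, the seller no longer bears: freight.
FOB price = 269346.02 − 8973.87 = 260372.15

FOB price: SGD 260372.15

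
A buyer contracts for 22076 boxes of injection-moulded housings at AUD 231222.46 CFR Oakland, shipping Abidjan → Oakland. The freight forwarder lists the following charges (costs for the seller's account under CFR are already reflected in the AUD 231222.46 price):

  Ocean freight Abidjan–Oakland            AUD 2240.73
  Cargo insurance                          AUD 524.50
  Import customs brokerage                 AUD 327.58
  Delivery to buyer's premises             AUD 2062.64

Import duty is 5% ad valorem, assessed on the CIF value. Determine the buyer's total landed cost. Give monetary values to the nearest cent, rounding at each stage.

CFR: the seller pays costs through ocean freight to the destination port, but not insurance.
Already in the invoice (seller's account under CFR): freight — exclude.
CIF value = CFR price + insurance = 231222.46 + 524.50 = 231746.96
Import duty = 231746.96 × 5% = 11587.35
Buyer bears: insurance 524.50 + brokerage 327.58 + delivery 2062.64 + duty 11587.35 = 14502.07
Landed cost = invoice 231222.46 + 14502.07 = 245724.53

Total landed cost: AUD 245724.53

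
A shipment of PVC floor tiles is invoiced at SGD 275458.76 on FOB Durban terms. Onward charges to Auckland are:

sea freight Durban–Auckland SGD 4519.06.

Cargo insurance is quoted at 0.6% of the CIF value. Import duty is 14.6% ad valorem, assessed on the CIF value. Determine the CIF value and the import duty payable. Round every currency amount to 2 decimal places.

Let C be the CIF value. C = FOB price + freight + 0.6% × C
C − 0.6% × C = 275458.76 + 4519.06
0.994 × C = 279977.82
C = 279977.82 / 0.994 = 281667.83
Insurance premium = 0.6% × 281667.83 = 1690.01
Import duty = 281667.83 × 14.6% = 41123.50

CIF value: SGD 281667.83; import duty: SGD 41123.50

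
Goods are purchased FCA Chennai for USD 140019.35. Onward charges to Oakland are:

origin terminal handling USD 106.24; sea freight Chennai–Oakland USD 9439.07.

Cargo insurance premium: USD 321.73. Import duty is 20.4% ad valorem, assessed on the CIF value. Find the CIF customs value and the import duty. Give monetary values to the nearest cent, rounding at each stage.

CIF value: USD 149886.39; import duty: USD 30576.82

CIF = FCA price + pre-shipment costs + freight + insurance
CIF = 140019.35 + 106.24 + 9439.07 + 321.73 = 149886.39
Import duty = 149886.39 × 20.4% = 30576.82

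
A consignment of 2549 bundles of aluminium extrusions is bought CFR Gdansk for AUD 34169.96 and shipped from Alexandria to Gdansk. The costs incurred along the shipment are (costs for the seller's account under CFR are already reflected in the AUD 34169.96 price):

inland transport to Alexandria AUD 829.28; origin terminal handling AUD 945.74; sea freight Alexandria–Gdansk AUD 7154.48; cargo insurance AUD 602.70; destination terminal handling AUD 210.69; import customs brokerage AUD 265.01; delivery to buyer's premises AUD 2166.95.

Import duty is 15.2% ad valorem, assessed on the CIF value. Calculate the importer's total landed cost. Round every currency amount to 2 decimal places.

CFR: the seller pays costs through ocean freight to the destination port, but not insurance.
Already in the invoice (seller's account under CFR): inland to port, origin terminal, freight — exclude.
CIF value = CFR price + insurance = 34169.96 + 602.70 = 34772.66
Import duty = 34772.66 × 15.2% = 5285.44
Buyer bears: insurance 602.70 + destination terminal 210.69 + brokerage 265.01 + delivery 2166.95 + duty 5285.44 = 8530.79
Landed cost = invoice 34169.96 + 8530.79 = 42700.75

Total landed cost: AUD 42700.75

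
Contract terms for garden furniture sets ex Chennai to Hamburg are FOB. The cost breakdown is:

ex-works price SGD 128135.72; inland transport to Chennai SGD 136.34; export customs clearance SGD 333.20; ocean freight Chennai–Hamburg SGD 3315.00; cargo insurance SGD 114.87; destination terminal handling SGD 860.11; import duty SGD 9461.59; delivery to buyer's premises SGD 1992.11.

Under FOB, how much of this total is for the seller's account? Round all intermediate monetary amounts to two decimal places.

FOB: the seller bears costs until goods are on board at the origin port; the buyer bears freight, insurance and all costs thereafter.
Seller's account: goods 128135.72 + inland to port 136.34 + export clearance 333.20 = 128605.26
Buyer's account: freight 3315.00 + insurance 114.87 + destination terminal 860.11 + duty 9461.59 + delivery 1992.11 = 15743.68

Seller's account: SGD 128605.26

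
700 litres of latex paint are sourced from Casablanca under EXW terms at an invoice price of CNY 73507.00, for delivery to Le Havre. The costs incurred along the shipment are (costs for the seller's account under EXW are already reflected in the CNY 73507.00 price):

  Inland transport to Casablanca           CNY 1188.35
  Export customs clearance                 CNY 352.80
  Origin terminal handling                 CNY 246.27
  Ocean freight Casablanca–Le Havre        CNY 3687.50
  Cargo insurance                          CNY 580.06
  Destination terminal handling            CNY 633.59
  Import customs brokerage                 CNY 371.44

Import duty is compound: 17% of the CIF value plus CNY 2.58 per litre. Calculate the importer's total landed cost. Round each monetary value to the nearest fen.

Total landed cost: CNY 95898.55

EXW: the seller makes goods available at their premises; the buyer bears all onward costs.
CIF value = EXW price + inland to port + export clearance + origin terminal + freight + insurance = 73507.00 + 1188.35 + 352.80 + 246.27 + 3687.50 + 580.06 = 79561.98
Ad valorem component: 79561.98 × 17% = 13525.54
Specific component: 700 × 2.58 = 1806.00
Import duty = 13525.54 + 1806.00 = 15331.54
Buyer bears: inland to port 1188.35 + export clearance 352.80 + origin terminal 246.27 + freight 3687.50 + insurance 580.06 + destination terminal 633.59 + brokerage 371.44 + duty 15331.54 = 22391.55
Landed cost = invoice 73507.00 + 22391.55 = 95898.55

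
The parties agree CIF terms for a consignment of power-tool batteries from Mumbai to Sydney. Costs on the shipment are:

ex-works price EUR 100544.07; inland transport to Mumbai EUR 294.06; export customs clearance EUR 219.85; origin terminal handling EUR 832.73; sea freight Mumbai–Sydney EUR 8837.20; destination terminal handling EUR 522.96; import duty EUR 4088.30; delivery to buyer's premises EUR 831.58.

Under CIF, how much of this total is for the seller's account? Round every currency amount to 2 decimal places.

Seller's account: EUR 110727.91

CIF: the seller pays costs through ocean freight and marine insurance to the destination port.
Seller's account: goods 100544.07 + inland to port 294.06 + export clearance 219.85 + origin terminal 832.73 + freight 8837.20 = 110727.91
Buyer's account: destination terminal 522.96 + duty 4088.30 + delivery 831.58 = 5442.84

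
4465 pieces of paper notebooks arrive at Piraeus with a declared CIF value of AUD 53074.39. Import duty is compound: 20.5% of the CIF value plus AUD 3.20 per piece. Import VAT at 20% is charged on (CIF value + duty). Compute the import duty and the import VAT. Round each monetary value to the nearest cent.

Import duty: AUD 25168.25; import VAT: AUD 15648.53

Ad valorem component: 53074.39 × 20.5% = 10880.25
Specific component: 4465 × 3.20 = 14288.00
Import duty = 10880.25 + 14288.00 = 25168.25
VAT base = CIF + duty = 53074.39 + 25168.25 = 78242.64
Import VAT = 78242.64 × 20% = 15648.53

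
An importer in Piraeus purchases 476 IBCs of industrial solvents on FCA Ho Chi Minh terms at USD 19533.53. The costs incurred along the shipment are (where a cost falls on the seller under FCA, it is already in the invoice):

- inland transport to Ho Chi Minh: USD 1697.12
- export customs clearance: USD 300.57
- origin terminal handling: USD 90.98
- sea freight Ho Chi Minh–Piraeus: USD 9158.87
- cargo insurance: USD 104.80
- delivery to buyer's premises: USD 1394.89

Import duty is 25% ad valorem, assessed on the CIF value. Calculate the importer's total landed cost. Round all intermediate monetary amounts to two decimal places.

Total landed cost: USD 37505.12

FCA: the seller delivers export-cleared goods to the carrier; the buyer bears costs from that point.
Already in the invoice (seller's account under FCA): inland to port, export clearance — exclude.
CIF value = FCA price + origin terminal + freight + insurance = 19533.53 + 90.98 + 9158.87 + 104.80 = 28888.18
Import duty = 28888.18 × 25% = 7222.05
Buyer bears: origin terminal 90.98 + freight 9158.87 + insurance 104.80 + delivery 1394.89 + duty 7222.05 = 17971.59
Landed cost = invoice 19533.53 + 17971.59 = 37505.12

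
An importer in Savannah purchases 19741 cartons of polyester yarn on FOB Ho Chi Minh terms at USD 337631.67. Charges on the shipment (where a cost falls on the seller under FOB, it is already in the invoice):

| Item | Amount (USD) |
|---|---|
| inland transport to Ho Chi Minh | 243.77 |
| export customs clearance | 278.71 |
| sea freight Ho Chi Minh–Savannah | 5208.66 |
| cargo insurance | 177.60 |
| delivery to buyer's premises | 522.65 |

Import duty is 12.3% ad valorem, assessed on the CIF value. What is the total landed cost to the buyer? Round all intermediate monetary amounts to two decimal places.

FOB: the seller bears costs until goods are on board at the origin port; the buyer bears freight, insurance and all costs thereafter.
Already in the invoice (seller's account under FOB): inland to port, export clearance — exclude.
CIF value = FOB price + freight + insurance = 337631.67 + 5208.66 + 177.60 = 343017.93
Import duty = 343017.93 × 12.3% = 42191.21
Buyer bears: freight 5208.66 + insurance 177.60 + delivery 522.65 + duty 42191.21 = 48100.12
Landed cost = invoice 337631.67 + 48100.12 = 385731.79

Total landed cost: USD 385731.79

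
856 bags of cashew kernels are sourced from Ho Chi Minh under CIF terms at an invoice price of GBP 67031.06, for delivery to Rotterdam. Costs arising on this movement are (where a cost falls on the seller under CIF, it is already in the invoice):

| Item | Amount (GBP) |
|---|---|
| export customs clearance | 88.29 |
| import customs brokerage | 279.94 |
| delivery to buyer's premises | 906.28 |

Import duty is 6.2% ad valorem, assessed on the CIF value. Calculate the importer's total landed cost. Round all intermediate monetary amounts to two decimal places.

CIF: the seller pays costs through ocean freight and marine insurance to the destination port.
Already in the invoice (seller's account under CIF): export clearance — exclude.
The CIF price already equals the CIF value: 67031.06
Import duty = 67031.06 × 6.2% = 4155.93
Buyer bears: brokerage 279.94 + delivery 906.28 + duty 4155.93 = 5342.15
Landed cost = invoice 67031.06 + 5342.15 = 72373.21

Total landed cost: GBP 72373.21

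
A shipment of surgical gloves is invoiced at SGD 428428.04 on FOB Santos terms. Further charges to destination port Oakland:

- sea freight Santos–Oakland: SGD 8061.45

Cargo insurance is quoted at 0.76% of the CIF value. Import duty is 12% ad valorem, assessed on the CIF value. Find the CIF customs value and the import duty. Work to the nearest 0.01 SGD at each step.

Let C be the CIF value. C = FOB price + freight + 0.76% × C
C − 0.76% × C = 428428.04 + 8061.45
0.9924 × C = 436489.49
C = 436489.49 / 0.9924 = 439832.21
Insurance premium = 0.76% × 439832.21 = 3342.72
Import duty = 439832.21 × 12% = 52779.87

CIF value: SGD 439832.21; import duty: SGD 52779.87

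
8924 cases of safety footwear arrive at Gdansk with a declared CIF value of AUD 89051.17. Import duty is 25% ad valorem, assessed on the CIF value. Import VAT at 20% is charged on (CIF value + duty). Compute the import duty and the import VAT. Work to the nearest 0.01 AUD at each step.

Import duty: AUD 22262.79; import VAT: AUD 22262.79

Import duty = 89051.17 × 25% = 22262.79
VAT base = CIF + duty = 89051.17 + 22262.79 = 111313.96
Import VAT = 111313.96 × 20% = 22262.79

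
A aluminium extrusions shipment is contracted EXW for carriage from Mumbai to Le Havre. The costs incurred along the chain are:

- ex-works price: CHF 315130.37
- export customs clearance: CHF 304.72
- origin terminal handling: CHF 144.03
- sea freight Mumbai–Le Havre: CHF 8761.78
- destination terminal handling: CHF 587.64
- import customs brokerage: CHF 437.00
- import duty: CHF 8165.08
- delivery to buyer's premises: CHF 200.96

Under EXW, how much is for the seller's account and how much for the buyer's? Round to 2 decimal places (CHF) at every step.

EXW: the seller makes goods available at their premises; the buyer bears all onward costs.
Seller's account: goods 315130.37 = 315130.37
Buyer's account: export clearance 304.72 + origin terminal 144.03 + freight 8761.78 + destination terminal 587.64 + brokerage 437.00 + duty 8165.08 + delivery 200.96 = 18601.21

Seller: CHF 315130.37; buyer: CHF 18601.21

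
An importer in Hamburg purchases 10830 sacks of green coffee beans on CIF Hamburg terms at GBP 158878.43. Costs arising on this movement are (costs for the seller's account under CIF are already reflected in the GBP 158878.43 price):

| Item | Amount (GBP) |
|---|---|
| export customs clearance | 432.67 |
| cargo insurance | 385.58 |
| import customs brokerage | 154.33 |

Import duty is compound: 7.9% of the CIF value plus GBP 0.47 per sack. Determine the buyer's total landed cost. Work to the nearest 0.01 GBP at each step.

CIF: the seller pays costs through ocean freight and marine insurance to the destination port.
Already in the invoice (seller's account under CIF): export clearance, insurance — exclude.
The CIF price already equals the CIF value: 158878.43
Ad valorem component: 158878.43 × 7.9% = 12551.40
Specific component: 10830 × 0.47 = 5090.10
Import duty = 12551.40 + 5090.10 = 17641.50
Buyer bears: brokerage 154.33 + duty 17641.50 = 17795.83
Landed cost = invoice 158878.43 + 17795.83 = 176674.26

Total landed cost: GBP 176674.26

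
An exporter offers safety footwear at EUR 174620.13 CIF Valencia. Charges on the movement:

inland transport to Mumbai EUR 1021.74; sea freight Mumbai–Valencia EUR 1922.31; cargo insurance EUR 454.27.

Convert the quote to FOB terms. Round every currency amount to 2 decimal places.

Not relevant to the conversion: inland to port — on the seller under both CIF and FOB; already in the CIF price and stays in the FOB price.
From CIF to FOB, the seller no longer bears: freight, insurance.
FOB price = 174620.13 − 1922.31 − 454.27 = 172243.55

FOB price: EUR 172243.55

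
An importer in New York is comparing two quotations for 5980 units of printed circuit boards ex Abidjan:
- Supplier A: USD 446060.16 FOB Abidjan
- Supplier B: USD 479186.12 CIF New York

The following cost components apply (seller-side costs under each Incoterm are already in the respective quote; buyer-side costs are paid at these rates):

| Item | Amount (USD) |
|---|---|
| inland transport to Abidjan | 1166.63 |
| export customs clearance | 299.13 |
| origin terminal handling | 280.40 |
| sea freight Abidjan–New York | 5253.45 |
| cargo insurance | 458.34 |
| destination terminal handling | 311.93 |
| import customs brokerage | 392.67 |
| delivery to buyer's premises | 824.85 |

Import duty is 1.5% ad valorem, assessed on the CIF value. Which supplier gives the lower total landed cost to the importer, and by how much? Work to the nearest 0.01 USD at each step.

Supplier A is cheaper by USD 27825.38

Supplier A (FOB):
CIF value = FOB price + freight + insurance = 446060.16 + 5253.45 + 458.34 = 451771.95
Import duty = 451771.95 × 1.5% = 6776.58
Buyer bears (A): 5253.45 + 458.34 + 311.93 + 392.67 + 824.85 = 7241.24
Landed cost (A) = invoice 446060.16 + 7241.24 + duty 6776.58 = 460077.98
Supplier B (CIF):
The CIF price already equals the CIF value: 479186.12
Import duty = 479186.12 × 1.5% = 7187.79
Buyer bears (B): 311.93 + 392.67 + 824.85 = 1529.45
Landed cost (B) = invoice 479186.12 + 1529.45 + duty 7187.79 = 487903.36
Difference = |460077.98 − 487903.36| = 27825.38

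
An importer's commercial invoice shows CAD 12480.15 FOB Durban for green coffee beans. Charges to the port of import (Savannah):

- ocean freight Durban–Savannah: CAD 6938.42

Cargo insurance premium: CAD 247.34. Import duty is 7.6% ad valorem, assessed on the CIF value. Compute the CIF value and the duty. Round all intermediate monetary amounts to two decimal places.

CIF value: CAD 19665.91; import duty: CAD 1494.61

CIF = FOB price + freight + insurance
CIF = 12480.15 + 6938.42 + 247.34 = 19665.91
Import duty = 19665.91 × 7.6% = 1494.61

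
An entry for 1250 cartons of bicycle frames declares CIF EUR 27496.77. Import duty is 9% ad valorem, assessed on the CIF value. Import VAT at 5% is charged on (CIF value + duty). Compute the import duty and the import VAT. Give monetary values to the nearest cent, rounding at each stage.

Import duty = 27496.77 × 9% = 2474.71
VAT base = CIF + duty = 27496.77 + 2474.71 = 29971.48
Import VAT = 29971.48 × 5% = 1498.57

Import duty: EUR 2474.71; import VAT: EUR 1498.57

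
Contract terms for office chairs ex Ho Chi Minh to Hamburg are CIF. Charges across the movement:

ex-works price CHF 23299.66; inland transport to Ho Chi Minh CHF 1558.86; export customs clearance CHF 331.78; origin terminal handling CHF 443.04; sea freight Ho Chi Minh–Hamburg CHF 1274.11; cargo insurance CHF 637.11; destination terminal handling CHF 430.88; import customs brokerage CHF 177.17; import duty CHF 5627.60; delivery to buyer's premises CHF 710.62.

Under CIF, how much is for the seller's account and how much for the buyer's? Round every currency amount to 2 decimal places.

CIF: the seller pays costs through ocean freight and marine insurance to the destination port.
Seller's account: goods 23299.66 + inland to port 1558.86 + export clearance 331.78 + origin terminal 443.04 + freight 1274.11 + insurance 637.11 = 27544.56
Buyer's account: destination terminal 430.88 + brokerage 177.17 + duty 5627.60 + delivery 710.62 = 6946.27

Seller: CHF 27544.56; buyer: CHF 6946.27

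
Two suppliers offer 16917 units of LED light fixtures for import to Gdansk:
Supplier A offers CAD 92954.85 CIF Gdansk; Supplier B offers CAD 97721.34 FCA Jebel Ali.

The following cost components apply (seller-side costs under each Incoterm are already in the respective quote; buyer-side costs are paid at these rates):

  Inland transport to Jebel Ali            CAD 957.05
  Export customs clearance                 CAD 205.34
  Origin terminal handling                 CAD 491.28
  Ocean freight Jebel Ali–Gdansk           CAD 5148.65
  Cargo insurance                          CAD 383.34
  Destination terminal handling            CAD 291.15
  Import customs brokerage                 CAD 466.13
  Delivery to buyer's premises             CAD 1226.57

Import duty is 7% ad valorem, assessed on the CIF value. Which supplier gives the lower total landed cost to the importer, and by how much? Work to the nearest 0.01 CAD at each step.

Supplier A is cheaper by CAD 11545.04

Supplier A (CIF):
The CIF price already equals the CIF value: 92954.85
Import duty = 92954.85 × 7% = 6506.84
Buyer bears (A): 291.15 + 466.13 + 1226.57 = 1983.85
Landed cost (A) = invoice 92954.85 + 1983.85 + duty 6506.84 = 101445.54
Supplier B (FCA):
CIF value = FCA price + origin terminal + freight + insurance = 97721.34 + 491.28 + 5148.65 + 383.34 = 103744.61
Import duty = 103744.61 × 7% = 7262.12
Buyer bears (B): 491.28 + 5148.65 + 383.34 + 291.15 + 466.13 + 1226.57 = 8007.12
Landed cost (B) = invoice 97721.34 + 8007.12 + duty 7262.12 = 112990.58
Difference = |101445.54 − 112990.58| = 11545.04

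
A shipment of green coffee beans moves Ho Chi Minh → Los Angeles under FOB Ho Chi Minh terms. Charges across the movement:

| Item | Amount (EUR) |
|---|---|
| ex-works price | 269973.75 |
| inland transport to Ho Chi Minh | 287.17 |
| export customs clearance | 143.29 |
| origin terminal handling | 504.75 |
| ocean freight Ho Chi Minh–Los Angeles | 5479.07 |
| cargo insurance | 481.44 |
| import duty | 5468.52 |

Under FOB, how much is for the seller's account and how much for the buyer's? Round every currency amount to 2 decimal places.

Seller: EUR 270908.96; buyer: EUR 11429.03

FOB: the seller bears costs until goods are on board at the origin port; the buyer bears freight, insurance and all costs thereafter.
Seller's account: goods 269973.75 + inland to port 287.17 + export clearance 143.29 + origin terminal 504.75 = 270908.96
Buyer's account: freight 5479.07 + insurance 481.44 + duty 5468.52 = 11429.03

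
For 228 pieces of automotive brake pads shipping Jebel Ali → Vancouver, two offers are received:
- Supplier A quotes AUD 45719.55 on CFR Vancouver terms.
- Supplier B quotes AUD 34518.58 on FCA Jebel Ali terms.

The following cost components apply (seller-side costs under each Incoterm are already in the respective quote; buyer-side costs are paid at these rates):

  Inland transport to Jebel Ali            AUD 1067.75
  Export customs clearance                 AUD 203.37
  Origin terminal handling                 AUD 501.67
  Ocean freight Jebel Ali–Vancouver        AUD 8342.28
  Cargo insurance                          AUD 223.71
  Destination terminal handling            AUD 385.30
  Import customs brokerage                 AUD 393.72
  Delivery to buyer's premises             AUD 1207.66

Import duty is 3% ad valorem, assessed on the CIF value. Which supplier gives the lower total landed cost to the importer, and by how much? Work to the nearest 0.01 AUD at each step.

Supplier B is cheaper by AUD 2427.73

Supplier A (CFR):
CIF value = CFR price + insurance = 45719.55 + 223.71 = 45943.26
Import duty = 45943.26 × 3% = 1378.30
Buyer bears (A): 223.71 + 385.30 + 393.72 + 1207.66 = 2210.39
Landed cost (A) = invoice 45719.55 + 2210.39 + duty 1378.30 = 49308.24
Supplier B (FCA):
CIF value = FCA price + origin terminal + freight + insurance = 34518.58 + 501.67 + 8342.28 + 223.71 = 43586.24
Import duty = 43586.24 × 3% = 1307.59
Buyer bears (B): 501.67 + 8342.28 + 223.71 + 385.30 + 393.72 + 1207.66 = 11054.34
Landed cost (B) = invoice 34518.58 + 11054.34 + duty 1307.59 = 46880.51
Difference = |49308.24 − 46880.51| = 2427.73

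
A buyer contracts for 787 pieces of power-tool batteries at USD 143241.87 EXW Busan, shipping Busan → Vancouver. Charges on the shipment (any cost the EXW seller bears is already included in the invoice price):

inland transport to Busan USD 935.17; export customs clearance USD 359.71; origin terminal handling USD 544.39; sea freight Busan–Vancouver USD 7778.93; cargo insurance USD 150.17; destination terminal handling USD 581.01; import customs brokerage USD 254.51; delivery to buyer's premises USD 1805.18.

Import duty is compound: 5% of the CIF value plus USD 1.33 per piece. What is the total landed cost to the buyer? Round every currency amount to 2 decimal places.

Total landed cost: USD 164348.16

EXW: the seller makes goods available at their premises; the buyer bears all onward costs.
CIF value = EXW price + inland to port + export clearance + origin terminal + freight + insurance = 143241.87 + 935.17 + 359.71 + 544.39 + 7778.93 + 150.17 = 153010.24
Ad valorem component: 153010.24 × 5% = 7650.51
Specific component: 787 × 1.33 = 1046.71
Import duty = 7650.51 + 1046.71 = 8697.22
Buyer bears: inland to port 935.17 + export clearance 359.71 + origin terminal 544.39 + freight 7778.93 + insurance 150.17 + destination terminal 581.01 + brokerage 254.51 + delivery 1805.18 + duty 8697.22 = 21106.29
Landed cost = invoice 143241.87 + 21106.29 = 164348.16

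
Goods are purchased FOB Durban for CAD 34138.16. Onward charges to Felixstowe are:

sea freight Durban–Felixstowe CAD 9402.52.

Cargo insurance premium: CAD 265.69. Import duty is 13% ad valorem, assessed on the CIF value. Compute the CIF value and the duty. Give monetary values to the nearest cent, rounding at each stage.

CIF = FOB price + freight + insurance
CIF = 34138.16 + 9402.52 + 265.69 = 43806.37
Import duty = 43806.37 × 13% = 5694.83

CIF value: CAD 43806.37; import duty: CAD 5694.83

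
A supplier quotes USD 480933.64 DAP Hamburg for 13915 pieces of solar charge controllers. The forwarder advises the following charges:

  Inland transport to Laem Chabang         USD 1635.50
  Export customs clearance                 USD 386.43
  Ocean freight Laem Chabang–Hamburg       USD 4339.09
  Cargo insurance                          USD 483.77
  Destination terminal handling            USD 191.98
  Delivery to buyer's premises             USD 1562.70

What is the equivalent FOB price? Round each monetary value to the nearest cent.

FOB price: USD 474356.10

Not relevant to the conversion: inland to port, export clearance — on the seller under both DAP and FOB; already in the DAP price and stays in the FOB price.
From DAP to FOB, the seller no longer bears: freight, insurance, destination terminal, delivery.
FOB price = 480933.64 − 4339.09 − 483.77 − 191.98 − 1562.70 = 474356.10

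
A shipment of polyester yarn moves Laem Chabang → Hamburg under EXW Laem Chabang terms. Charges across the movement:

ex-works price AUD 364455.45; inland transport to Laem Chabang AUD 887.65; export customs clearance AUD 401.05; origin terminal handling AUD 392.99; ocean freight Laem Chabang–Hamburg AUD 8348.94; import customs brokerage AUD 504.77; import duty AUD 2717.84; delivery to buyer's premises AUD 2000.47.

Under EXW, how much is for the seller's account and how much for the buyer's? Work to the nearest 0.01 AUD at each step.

EXW: the seller makes goods available at their premises; the buyer bears all onward costs.
Seller's account: goods 364455.45 = 364455.45
Buyer's account: inland to port 887.65 + export clearance 401.05 + origin terminal 392.99 + freight 8348.94 + brokerage 504.77 + duty 2717.84 + delivery 2000.47 = 15253.71

Seller: AUD 364455.45; buyer: AUD 15253.71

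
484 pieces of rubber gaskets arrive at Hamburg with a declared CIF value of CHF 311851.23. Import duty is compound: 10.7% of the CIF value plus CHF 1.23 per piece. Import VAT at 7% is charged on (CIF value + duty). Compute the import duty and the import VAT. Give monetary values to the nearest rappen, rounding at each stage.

Ad valorem component: 311851.23 × 10.7% = 33368.08
Specific component: 484 × 1.23 = 595.32
Import duty = 33368.08 + 595.32 = 33963.40
VAT base = CIF + duty = 311851.23 + 33963.40 = 345814.63
Import VAT = 345814.63 × 7% = 24207.02

Import duty: CHF 33963.40; import VAT: CHF 24207.02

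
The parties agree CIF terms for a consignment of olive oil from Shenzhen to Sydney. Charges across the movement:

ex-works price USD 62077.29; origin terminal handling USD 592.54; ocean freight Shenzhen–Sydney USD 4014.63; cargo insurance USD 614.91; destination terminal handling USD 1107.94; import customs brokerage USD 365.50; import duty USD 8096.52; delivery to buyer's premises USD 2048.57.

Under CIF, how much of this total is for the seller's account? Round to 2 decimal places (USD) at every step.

CIF: the seller pays costs through ocean freight and marine insurance to the destination port.
Seller's account: goods 62077.29 + origin terminal 592.54 + freight 4014.63 + insurance 614.91 = 67299.37
Buyer's account: destination terminal 1107.94 + brokerage 365.50 + duty 8096.52 + delivery 2048.57 = 11618.53

Seller's account: USD 67299.37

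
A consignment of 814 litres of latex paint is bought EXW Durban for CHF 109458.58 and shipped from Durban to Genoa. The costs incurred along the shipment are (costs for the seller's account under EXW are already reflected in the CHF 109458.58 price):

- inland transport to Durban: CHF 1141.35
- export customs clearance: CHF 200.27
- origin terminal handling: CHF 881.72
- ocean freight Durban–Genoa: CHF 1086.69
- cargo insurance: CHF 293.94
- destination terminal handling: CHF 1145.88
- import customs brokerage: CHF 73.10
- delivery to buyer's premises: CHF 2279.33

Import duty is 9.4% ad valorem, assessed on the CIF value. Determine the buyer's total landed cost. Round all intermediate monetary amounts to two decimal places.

Total landed cost: CHF 127188.74

EXW: the seller makes goods available at their premises; the buyer bears all onward costs.
CIF value = EXW price + inland to port + export clearance + origin terminal + freight + insurance = 109458.58 + 1141.35 + 200.27 + 881.72 + 1086.69 + 293.94 = 113062.55
Import duty = 113062.55 × 9.4% = 10627.88
Buyer bears: inland to port 1141.35 + export clearance 200.27 + origin terminal 881.72 + freight 1086.69 + insurance 293.94 + destination terminal 1145.88 + brokerage 73.10 + delivery 2279.33 + duty 10627.88 = 17730.16
Landed cost = invoice 109458.58 + 17730.16 = 127188.74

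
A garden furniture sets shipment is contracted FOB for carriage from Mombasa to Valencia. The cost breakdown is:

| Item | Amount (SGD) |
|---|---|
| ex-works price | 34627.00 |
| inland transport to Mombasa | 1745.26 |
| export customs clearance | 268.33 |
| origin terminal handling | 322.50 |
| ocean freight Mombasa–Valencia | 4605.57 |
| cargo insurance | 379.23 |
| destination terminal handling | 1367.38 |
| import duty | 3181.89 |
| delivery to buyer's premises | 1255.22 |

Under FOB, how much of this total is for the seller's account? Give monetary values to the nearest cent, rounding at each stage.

Seller's account: SGD 36963.09

FOB: the seller bears costs until goods are on board at the origin port; the buyer bears freight, insurance and all costs thereafter.
Seller's account: goods 34627.00 + inland to port 1745.26 + export clearance 268.33 + origin terminal 322.50 = 36963.09
Buyer's account: freight 4605.57 + insurance 379.23 + destination terminal 1367.38 + duty 3181.89 + delivery 1255.22 = 10789.29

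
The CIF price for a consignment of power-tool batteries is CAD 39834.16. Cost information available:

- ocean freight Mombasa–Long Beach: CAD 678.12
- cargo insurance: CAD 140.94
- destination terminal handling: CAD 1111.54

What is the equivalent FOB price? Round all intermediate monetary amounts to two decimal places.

Not relevant to the conversion: destination terminal — on the buyer under both terms; not part of either seller's price.
From CIF to FOB, the seller no longer bears: freight, insurance.
FOB price = 39834.16 − 678.12 − 140.94 = 39015.10

FOB price: CAD 39015.10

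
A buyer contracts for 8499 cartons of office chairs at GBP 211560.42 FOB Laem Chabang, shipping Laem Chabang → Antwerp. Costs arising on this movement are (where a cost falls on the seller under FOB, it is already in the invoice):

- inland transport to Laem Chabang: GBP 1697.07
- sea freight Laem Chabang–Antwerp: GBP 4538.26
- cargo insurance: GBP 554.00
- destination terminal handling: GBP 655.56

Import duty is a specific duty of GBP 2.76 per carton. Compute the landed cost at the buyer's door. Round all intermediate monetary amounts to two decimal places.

FOB: the seller bears costs until goods are on board at the origin port; the buyer bears freight, insurance and all costs thereafter.
Already in the invoice (seller's account under FOB): inland to port — exclude.
CIF value = FOB price + freight + insurance = 211560.42 + 4538.26 + 554.00 = 216652.68
Import duty = 8499 × 2.76 = 23457.24
Buyer bears: freight 4538.26 + insurance 554.00 + destination terminal 655.56 + duty 23457.24 = 29205.06
Landed cost = invoice 211560.42 + 29205.06 = 240765.48

Total landed cost: GBP 240765.48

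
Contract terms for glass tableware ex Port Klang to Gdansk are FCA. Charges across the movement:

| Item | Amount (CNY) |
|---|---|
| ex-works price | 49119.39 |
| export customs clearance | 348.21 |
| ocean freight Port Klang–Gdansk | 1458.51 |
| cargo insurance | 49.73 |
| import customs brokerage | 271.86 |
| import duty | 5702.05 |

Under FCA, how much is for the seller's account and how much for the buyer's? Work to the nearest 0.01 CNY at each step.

FCA: the seller delivers export-cleared goods to the carrier; the buyer bears costs from that point.
Seller's account: goods 49119.39 + export clearance 348.21 = 49467.60
Buyer's account: freight 1458.51 + insurance 49.73 + brokerage 271.86 + duty 5702.05 = 7482.15

Seller: CNY 49467.60; buyer: CNY 7482.15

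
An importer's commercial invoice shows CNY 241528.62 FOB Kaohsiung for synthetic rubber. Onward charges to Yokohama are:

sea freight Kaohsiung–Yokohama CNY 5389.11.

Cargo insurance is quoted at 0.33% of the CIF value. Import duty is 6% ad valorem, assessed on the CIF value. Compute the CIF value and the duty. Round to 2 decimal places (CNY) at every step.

CIF value: CNY 247735.26; import duty: CNY 14864.12

Let C be the CIF value. C = FOB price + freight + 0.33% × C
C − 0.33% × C = 241528.62 + 5389.11
0.9967 × C = 246917.73
C = 246917.73 / 0.9967 = 247735.26
Insurance premium = 0.33% × 247735.26 = 817.53
Import duty = 247735.26 × 6% = 14864.12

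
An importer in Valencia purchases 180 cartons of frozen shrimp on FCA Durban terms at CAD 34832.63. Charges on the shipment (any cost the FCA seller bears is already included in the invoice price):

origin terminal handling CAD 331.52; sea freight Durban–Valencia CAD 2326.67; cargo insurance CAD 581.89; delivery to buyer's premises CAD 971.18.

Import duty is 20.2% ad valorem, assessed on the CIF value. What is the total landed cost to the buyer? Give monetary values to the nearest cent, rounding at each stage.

FCA: the seller delivers export-cleared goods to the carrier; the buyer bears costs from that point.
CIF value = FCA price + origin terminal + freight + insurance = 34832.63 + 331.52 + 2326.67 + 581.89 = 38072.71
Import duty = 38072.71 × 20.2% = 7690.69
Buyer bears: origin terminal 331.52 + freight 2326.67 + insurance 581.89 + delivery 971.18 + duty 7690.69 = 11901.95
Landed cost = invoice 34832.63 + 11901.95 = 46734.58

Total landed cost: CAD 46734.58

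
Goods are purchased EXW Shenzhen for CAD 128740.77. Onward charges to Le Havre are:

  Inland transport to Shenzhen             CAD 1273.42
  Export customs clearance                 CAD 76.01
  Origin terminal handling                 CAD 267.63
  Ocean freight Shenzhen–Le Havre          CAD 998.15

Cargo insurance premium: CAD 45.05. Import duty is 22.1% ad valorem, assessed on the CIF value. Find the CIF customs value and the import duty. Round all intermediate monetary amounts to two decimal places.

CIF value: CAD 131401.03; import duty: CAD 29039.63

CIF = EXW price + pre-shipment costs + freight + insurance
CIF = 128740.77 + 1273.42 + 76.01 + 267.63 + 998.15 + 45.05 = 131401.03
Import duty = 131401.03 × 22.1% = 29039.63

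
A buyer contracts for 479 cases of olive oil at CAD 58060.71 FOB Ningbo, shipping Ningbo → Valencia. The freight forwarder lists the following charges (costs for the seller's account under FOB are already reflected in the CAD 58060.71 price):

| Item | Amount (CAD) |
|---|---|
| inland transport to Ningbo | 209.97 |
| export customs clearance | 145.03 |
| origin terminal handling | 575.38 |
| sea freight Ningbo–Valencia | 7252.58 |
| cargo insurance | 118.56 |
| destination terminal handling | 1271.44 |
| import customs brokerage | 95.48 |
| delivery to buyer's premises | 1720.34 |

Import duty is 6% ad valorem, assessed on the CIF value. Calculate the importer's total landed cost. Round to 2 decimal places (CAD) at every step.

Total landed cost: CAD 72445.02

FOB: the seller bears costs until goods are on board at the origin port; the buyer bears freight, insurance and all costs thereafter.
Already in the invoice (seller's account under FOB): inland to port, export clearance, origin terminal — exclude.
CIF value = FOB price + freight + insurance = 58060.71 + 7252.58 + 118.56 = 65431.85
Import duty = 65431.85 × 6% = 3925.91
Buyer bears: freight 7252.58 + insurance 118.56 + destination terminal 1271.44 + brokerage 95.48 + delivery 1720.34 + duty 3925.91 = 14384.31
Landed cost = invoice 58060.71 + 14384.31 = 72445.02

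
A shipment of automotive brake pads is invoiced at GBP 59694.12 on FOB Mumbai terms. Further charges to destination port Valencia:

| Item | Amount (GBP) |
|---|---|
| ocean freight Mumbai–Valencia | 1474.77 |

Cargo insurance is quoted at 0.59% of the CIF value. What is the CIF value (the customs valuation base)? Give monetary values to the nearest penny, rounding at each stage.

CIF value: GBP 61531.93

Let C be the CIF value. C = FOB price + freight + 0.59% × C
C − 0.59% × C = 59694.12 + 1474.77
0.9941 × C = 61168.89
C = 61168.89 / 0.9941 = 61531.93
Insurance premium = 0.59% × 61531.93 = 363.04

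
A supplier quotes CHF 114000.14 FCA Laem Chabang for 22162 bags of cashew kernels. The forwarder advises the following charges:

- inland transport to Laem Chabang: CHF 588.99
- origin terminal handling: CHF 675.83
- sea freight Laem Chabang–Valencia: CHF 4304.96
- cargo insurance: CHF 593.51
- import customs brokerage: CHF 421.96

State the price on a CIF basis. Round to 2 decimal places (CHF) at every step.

CIF price: CHF 119574.44

Not relevant to the conversion: inland to port — on the seller under both FCA and CIF; already in the FCA price and stays in the CIF price. brokerage — on the buyer under both terms; not part of either seller's price.
From FCA to CIF, the seller additionally bears: origin terminal, freight, insurance.
CIF price = 114000.14 + 675.83 + 4304.96 + 593.51 = 119574.44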